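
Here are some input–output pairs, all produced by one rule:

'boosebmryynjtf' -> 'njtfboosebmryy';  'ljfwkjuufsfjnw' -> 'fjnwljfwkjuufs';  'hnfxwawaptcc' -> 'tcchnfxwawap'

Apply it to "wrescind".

Rule — move the first 3 characters to the end (rotate left by 3), then swap the front and back halves of the string.
For "wrescind", step one produces "scindwre"; step two turns that into "dwrescin".

dwrescin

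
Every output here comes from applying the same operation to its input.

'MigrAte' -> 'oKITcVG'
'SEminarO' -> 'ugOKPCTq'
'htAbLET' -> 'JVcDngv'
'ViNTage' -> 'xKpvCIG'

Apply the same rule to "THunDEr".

Rule — flip the case of every letter, then shift every letter 2 places forward in the alphabet (wrapping around).
Applying both steps to "THunDEr": "thUNdeR", then "vjWPfgT".

vjWPfgT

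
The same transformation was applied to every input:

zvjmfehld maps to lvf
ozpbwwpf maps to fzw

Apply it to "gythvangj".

The rule is to keep one character in every 3, starting at position 2 (positions 2nd, 5th, 8th, ...), then move the last character to the front.
"gythvangj" → "yvg" → "gyv".
(Check on "ozpbwwpf": → "zwf" → "fzw" ✓)

gyv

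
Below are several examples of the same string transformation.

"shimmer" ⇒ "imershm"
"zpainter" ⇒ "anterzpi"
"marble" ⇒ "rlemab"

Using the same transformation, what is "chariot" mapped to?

aiotchr

The rule is to move the first 3 characters to the end (rotate left by 3), then swap the first and last characters.
On "chariot": the first step gives "riotcha", and the second then gives "aiotchr".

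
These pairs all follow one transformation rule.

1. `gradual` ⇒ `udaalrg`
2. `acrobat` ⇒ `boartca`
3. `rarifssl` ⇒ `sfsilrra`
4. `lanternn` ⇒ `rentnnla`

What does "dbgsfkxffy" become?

fxfkyfdsbg

What's happening: move the last 3 characters to the front (rotate right by 3), then take characters alternately from the front and the back (1st, last, 2nd, 2nd-last, ...).
For "dbgsfkxffy", step one produces "ffydbgsfkx"; step two turns that into "fxfkyfdsbg".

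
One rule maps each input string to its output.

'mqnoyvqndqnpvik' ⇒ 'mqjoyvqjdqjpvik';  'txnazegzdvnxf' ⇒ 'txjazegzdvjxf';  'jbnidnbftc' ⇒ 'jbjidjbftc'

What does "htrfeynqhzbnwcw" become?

htrfeyjqhzbjwcw

In each case the input is transformed by: replace every "n" with "j".
"htrfeynqhzbnwcw" → "htrfeyjqhzbjwcw".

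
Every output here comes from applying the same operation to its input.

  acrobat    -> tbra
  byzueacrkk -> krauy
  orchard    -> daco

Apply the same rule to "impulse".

What's happening: reverse the string, then keep every other character starting from the first (positions 1st, 3rd, 5th, ...).
Working it through for "impulse": intermediate "eslupmi", final "elpi".

elpi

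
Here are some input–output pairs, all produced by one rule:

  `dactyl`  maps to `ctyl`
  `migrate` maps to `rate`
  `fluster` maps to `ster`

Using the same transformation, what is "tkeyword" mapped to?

word

The pattern: keep only the last 4 characters.
Applying that to "tkeyword" gives "word".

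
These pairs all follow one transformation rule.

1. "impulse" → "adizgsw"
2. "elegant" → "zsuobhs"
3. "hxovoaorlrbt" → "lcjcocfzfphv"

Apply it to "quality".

iozwhme

The transformation: shift every letter 12 places backward in the alphabet (wrapping around), then move the first character to the end.
"quality" → "eiozwhm" → "iozwhme".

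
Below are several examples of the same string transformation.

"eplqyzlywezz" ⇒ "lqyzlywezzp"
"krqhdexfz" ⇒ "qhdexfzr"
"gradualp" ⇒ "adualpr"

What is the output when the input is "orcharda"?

chardar

The pattern: delete the first character, then move the first character to the end.
Applying both steps to "orcharda": "rcharda", then "chardar".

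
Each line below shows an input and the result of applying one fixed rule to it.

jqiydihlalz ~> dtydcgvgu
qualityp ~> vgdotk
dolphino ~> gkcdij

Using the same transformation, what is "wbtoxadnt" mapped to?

ojsvyio

Looking at the pairs, the operation is to shift every letter 5 places backward in the alphabet (wrapping around), then delete the first 2 characters.
Working it through for "wbtoxadnt": intermediate "rwojsvyio", final "ojsvyio".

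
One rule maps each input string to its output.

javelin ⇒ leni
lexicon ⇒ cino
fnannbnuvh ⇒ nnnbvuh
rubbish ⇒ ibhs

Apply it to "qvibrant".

rbnat

Rule — delete the first 3 characters, then swap each adjacent pair of characters (1↔2, 3↔4, ...).
Working it through for "qvibrant": intermediate "brant", final "rbnat".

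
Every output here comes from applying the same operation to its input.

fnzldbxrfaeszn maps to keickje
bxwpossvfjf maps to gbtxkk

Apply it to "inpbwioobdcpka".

nubtghp

In each case the input is transformed by: shift every letter 5 places forward in the alphabet (wrapping around), then keep every other character starting from the first (positions 1st, 3rd, 5th, ...).
"inpbwioobdcpka" → "nsugbnttgihupf" → "nubtghp".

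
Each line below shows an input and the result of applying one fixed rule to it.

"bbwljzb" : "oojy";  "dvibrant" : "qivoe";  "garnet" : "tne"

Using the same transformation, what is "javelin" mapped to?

What's happening: shift every letter 13 places forward in the alphabet (wrapping around) — i.e. ROT13, then delete the last 3 characters.
Starting from "javelin": after the first operation, "wniryva"; after the second, "wnir".

wnir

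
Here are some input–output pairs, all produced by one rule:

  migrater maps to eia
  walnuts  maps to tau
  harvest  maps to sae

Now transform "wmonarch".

cma

Rule — move the last 2 characters to the front (rotate right by 2), then keep one character in every 3, starting at position 1 (positions 1st, 4th, 7th, ...).
On "wmonarch": the first step gives "chwmonar", and the second then gives "cma".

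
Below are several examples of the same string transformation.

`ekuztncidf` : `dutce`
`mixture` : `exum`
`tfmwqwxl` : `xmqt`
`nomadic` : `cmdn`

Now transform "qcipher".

rihq

What's happening: keep every other character starting from the first (positions 1st, 3rd, 5th, ...), then swap the first and last characters.
For "qcipher", step one produces "qihr"; step two turns that into "rihq".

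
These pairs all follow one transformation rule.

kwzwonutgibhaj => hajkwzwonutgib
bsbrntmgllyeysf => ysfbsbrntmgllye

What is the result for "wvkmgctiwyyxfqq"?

fqqwvkmgctiwyyx

The transformation: move the last 3 characters to the front (rotate right by 3).
"wvkmgctiwyyxfqq" → "fqqwvkmgctiwyyx".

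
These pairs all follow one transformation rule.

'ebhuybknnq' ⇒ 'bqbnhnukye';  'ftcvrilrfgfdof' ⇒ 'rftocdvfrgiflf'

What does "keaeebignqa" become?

Each output is the input with this applied: take characters alternately from the front and the back (1st, last, 2nd, 2nd-last, ...), then swap the first and last characters.
Starting from "keaeebignqa": after the first operation, "kaeqanegeib"; after the second, "baeqanegeik".
(Check on "ebhuybknnq": → "eqbnhnukyb" → "bqbnhnukye" ✓)

baeqanegeik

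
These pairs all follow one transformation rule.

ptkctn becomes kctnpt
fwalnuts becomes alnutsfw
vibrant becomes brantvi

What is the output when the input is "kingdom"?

ngdomki

What's happening: move the first 2 characters to the end (rotate left by 2).
On "kingdom" that produces "ngdomki".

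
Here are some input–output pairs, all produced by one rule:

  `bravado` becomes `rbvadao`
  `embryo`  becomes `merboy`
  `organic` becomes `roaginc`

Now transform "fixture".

In each case the input is transformed by: swap each adjacent pair of characters (1↔2, 3↔4, ...).
On "fixture" that produces "iftxrue".

iftxrue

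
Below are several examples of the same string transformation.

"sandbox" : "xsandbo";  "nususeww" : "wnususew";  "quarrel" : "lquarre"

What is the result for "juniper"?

rjunipe

Rule — move the last character to the front.
For "juniper" the result is "rjunipe".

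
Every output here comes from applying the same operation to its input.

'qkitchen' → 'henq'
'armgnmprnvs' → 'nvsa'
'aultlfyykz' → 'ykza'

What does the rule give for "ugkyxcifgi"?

fgiu

Each output is the input with this applied: move the first character to the end, then keep only the last 4 characters.
For "ugkyxcifgi", step one produces "gkyxcifgiu"; step two turns that into "fgiu".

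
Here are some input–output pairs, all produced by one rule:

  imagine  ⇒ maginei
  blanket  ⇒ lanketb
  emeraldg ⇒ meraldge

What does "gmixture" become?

The transformation: move the first character to the end.
On "gmixture" that produces "mixtureg".

mixtureg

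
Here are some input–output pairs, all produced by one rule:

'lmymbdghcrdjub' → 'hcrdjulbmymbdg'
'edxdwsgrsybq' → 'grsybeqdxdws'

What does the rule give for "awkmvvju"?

Each output is the input with this applied: swap the first and last characters, then swap the front and back halves of the string.
On "awkmvvju" that produces "vvjauwkm".

vvjauwkm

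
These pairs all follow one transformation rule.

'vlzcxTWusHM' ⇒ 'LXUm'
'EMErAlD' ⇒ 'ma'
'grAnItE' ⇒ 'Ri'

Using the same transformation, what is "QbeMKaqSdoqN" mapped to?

BksQ

Looking at the pairs, the operation is to flip the case of every letter, then keep one character in every 3, starting at position 2 (positions 2nd, 5th, 8th, ...).
Working it through for "QbeMKaqSdoqN": intermediate "qBEmkAQsDOQn", final "BksQ".
(Check on "vlzcxTWusHM": → "VLZCXtwUShm" → "LXUm" ✓)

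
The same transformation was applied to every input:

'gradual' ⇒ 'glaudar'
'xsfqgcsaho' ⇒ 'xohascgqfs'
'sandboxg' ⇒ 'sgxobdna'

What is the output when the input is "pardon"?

pnodra

The transformation: reverse the string, then move the last character to the front.
On "pardon" that produces "pnodra".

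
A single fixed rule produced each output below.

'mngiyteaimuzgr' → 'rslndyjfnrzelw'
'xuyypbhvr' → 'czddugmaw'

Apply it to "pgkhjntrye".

Looking at the pairs, the operation is to shift every letter 5 places forward in the alphabet (wrapping around).
For "pgkhjntrye" the result is "ulpmosywdj".

ulpmosywdj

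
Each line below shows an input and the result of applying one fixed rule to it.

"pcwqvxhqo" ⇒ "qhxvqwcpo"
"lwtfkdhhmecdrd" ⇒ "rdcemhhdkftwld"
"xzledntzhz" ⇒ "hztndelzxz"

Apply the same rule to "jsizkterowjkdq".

dkjworetkzisjq

Rule — reverse the string, then move the first character to the end.
For "jsizkterowjkdq", step one produces "qdkjworetkzisj"; step two turns that into "dkjworetkzisjq".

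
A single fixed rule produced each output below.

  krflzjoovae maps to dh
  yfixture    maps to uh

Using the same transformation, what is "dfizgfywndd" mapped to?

gg

Each output is the input with this applied: shift every letter 3 places forward in the alphabet (wrapping around), then keep only the last 2 characters.
For "dfizgfywndd", step one produces "gilcjibzqgg"; step two turns that into "gg".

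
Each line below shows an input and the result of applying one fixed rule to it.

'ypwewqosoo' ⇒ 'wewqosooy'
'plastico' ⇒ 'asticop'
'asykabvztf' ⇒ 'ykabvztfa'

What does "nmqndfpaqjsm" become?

The rule is to move the first character to the end, then delete the first character.
On "nmqndfpaqjsm" that produces "qndfpaqjsmn".
(Check on "plastico": → "lasticop" → "asticop" ✓)

qndfpaqjsmn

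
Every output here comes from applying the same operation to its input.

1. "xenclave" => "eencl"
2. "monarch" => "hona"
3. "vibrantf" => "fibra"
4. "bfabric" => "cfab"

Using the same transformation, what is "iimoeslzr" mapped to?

rimoes

Rule — swap the first and last characters, then delete the last 3 characters.
Applying that to "iimoeslzr" gives "rimoes".
(Check on "bfabric": → "cfabrib" → "cfab" ✓)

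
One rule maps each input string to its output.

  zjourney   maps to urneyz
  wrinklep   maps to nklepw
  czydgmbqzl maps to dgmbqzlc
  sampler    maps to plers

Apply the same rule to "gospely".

pelyg

Rule — move the first 3 characters to the end (rotate left by 3), then delete the last 2 characters.
"gospely" → "pelygos" → "pelyg".
(Check on "wrinklep": → "nklepwri" → "nklepw" ✓)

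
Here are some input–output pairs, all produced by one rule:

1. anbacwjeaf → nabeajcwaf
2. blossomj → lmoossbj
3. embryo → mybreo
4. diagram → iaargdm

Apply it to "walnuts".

atlunws

In each case the input is transformed by: take characters alternately from the front and the back (1st, last, 2nd, 2nd-last, ...), then move the first 2 characters to the end (rotate left by 2).
Starting from "walnuts": after the first operation, "wsatlun"; after the second, "atlunws".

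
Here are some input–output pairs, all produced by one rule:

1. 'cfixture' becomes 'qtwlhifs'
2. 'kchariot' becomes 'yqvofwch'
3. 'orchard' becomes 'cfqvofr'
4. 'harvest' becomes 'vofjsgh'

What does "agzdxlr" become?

ounrlzf

In each case the input is transformed by: shift every letter 12 places backward in the alphabet (wrapping around).
On "agzdxlr" that produces "ounrlzf".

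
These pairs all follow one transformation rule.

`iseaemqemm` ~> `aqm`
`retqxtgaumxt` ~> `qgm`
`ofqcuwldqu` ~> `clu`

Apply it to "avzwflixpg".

wig

Looking at the pairs, the operation is to delete the first 3 characters, then keep one character in every 3, starting at position 1 (positions 1st, 4th, 7th, ...).
Applying that to "avzwflixpg" gives "wig".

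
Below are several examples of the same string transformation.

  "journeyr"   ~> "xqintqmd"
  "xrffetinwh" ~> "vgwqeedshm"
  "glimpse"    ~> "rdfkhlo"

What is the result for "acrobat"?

The rule is to move the last 2 characters to the front (rotate right by 2), then shift every letter 1 place backward in the alphabet (wrapping around).
Working it through for "acrobat": intermediate "atacrob", final "zszbqna".

zszbqna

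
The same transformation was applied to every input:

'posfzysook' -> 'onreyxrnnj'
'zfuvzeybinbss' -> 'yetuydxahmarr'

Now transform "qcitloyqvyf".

Each output is the input with this applied: shift every letter 1 place backward in the alphabet (wrapping around).
So "qcitloyqvyf" becomes "pbhsknxpuxe".

pbhsknxpuxe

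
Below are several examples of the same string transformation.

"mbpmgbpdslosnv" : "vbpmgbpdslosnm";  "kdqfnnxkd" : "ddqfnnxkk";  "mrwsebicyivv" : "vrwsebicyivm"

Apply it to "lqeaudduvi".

Each output is the input with this applied: swap the first and last characters.
"lqeaudduvi" → "iqeaudduvl".

iqeaudduvl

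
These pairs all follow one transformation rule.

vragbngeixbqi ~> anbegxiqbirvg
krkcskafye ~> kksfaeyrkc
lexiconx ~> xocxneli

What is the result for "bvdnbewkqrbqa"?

debkwrqqbavbn

The transformation: swap each adjacent pair of characters (1↔2, 3↔4, ...), then move the first 3 characters to the end (rotate left by 3).
Working it through for "bvdnbewkqrbqa": intermediate "vbndebkwrqqba", final "debkwrqqbavbn".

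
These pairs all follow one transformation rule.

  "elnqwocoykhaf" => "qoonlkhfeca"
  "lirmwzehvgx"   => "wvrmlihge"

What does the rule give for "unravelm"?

What's happening: sort the characters into reverse alphabetical order, then delete the first 2 characters.
On "unravelm": the first step gives "vurnmlea", and the second then gives "rnmlea".

rnmlea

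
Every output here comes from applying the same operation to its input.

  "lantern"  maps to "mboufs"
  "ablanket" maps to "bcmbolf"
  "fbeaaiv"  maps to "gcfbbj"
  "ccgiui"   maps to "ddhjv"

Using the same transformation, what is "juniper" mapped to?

kvojqf

The rule is to shift every letter 1 place forward in the alphabet (wrapping around), then delete the last character.
Working it through for "juniper": intermediate "kvojqfs", final "kvojqf".
(Check on "ccgiui": → "ddhjvj" → "ddhjv" ✓)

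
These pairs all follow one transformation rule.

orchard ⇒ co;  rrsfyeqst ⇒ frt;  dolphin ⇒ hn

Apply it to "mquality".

In each case the input is transformed by: sort the characters into alphabetical order, then keep one character in every 3, starting at position 2 (positions 2nd, 5th, 8th, ...).
On "mquality": the first step gives "ailmqtuy", and the second then gives "iqy".

iqy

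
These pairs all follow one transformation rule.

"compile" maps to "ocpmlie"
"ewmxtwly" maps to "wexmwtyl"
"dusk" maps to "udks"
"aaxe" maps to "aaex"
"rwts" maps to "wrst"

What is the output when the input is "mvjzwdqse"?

vmzjdwsqe

Looking at the pairs, the operation is to swap each adjacent pair of characters (1↔2, 3↔4, ...).
Applying that to "mvjzwdqse" gives "vmzjdwsqe".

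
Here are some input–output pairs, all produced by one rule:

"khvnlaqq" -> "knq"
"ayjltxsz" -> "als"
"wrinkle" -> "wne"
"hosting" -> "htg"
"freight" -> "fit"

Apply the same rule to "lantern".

Rule — keep one character in every 3, starting at position 1 (positions 1st, 4th, 7th, ...).
For "lantern" the result is "ltn".

ltn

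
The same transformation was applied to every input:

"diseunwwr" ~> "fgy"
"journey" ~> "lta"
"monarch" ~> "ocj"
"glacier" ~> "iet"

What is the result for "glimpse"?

iog

The rule is to shift every letter 2 places forward in the alphabet (wrapping around), then keep one character in every 3, starting at position 1 (positions 1st, 4th, 7th, ...).
Working it through for "glimpse": intermediate "inkorug", final "iog".
(Check on "monarch": → "oqpctej" → "ocj" ✓)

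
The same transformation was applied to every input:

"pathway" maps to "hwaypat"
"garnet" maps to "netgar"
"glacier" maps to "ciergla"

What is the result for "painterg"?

The pattern: move the first 3 characters to the end (rotate left by 3).
Applying that to "painterg" gives "ntergpai".

ntergpai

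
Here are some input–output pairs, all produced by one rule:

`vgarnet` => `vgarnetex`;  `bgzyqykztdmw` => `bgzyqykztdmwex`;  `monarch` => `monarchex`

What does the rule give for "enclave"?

enclaveex

Each output is the input with this applied: append "ex".
Doing the same to "enclave": "enclaveex".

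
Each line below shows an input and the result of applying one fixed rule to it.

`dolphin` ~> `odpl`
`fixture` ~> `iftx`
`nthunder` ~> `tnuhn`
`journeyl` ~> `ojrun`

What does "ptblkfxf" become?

tplbk

The rule is to delete the last 3 characters, then swap each adjacent pair of characters (1↔2, 3↔4, ...).
"ptblkfxf" → "ptblk" → "tplbk".
(Check on "dolphin": → "dolp" → "odpl" ✓)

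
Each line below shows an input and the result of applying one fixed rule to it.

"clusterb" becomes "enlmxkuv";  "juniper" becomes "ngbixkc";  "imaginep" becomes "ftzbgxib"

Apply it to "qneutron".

The transformation: shift every letter 7 places backward in the alphabet (wrapping around), then move the first character to the end.
On "qneutron": the first step gives "jgxnmkhg", and the second then gives "gxnmkhgj".

gxnmkhgj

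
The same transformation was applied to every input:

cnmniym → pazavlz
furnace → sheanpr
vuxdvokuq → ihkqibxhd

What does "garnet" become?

Each output is the input with this applied: shift every letter 13 places forward in the alphabet (wrapping around) — i.e. ROT13.
Doing the same to "garnet": "tnearg".

tnearg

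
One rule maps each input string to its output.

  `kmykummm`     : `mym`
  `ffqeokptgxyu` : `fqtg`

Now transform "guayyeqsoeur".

The transformation: swap each adjacent pair of characters (1↔2, 3↔4, ...), then keep one character in every 3, starting at position 1 (positions 1st, 4th, 7th, ...).
For "guayyeqsoeur", step one produces "ugyaeysqeoru"; step two turns that into "uaso".

uaso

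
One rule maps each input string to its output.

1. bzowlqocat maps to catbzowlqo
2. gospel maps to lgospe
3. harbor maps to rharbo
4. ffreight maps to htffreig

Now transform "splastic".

The rule is to move the first 2 characters to the end (rotate left by 2), then swap the front and back halves of the string.
On "splastic": the first step gives "lasticsp", and the second then gives "icsplast".
(Check on "gospel": → "spelgo" → "lgospe" ✓)

icsplast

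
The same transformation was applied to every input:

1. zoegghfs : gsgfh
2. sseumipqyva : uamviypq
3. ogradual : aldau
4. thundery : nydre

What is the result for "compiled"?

Rule — delete the first 3 characters, then take characters alternately from the front and the back (1st, last, 2nd, 2nd-last, ...).
On "compiled": the first step gives "piled", and the second then gives "pdiel".

pdiel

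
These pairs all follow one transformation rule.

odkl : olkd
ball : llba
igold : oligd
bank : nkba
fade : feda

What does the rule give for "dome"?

Looking at the pairs, the operation is to sort the characters into reverse alphabetical order.
On "dome" that produces "omed".

omed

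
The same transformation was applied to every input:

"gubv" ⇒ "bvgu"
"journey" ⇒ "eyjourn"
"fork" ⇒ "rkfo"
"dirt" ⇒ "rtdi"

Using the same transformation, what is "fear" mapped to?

arfe

What's happening: move the last 2 characters to the front (rotate right by 2).
"fear" → "arfe".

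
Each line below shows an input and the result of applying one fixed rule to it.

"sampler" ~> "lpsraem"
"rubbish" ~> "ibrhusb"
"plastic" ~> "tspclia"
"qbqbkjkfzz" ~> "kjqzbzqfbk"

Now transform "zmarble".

brzemla

The pattern: take characters alternately from the front and the back (1st, last, 2nd, 2nd-last, ...), then move the last 2 characters to the front (rotate right by 2).
For "zmarble" the result is "brzemla".
(Check on "rubbish": → "rhusbib" → "ibrhusb" ✓)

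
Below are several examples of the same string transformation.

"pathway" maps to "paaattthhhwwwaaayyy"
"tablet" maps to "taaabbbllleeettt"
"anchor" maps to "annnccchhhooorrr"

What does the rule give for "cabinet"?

caaabbbiiinnneeettt

Each output is the input with this applied: repeat every character 3 times, then delete the first 2 characters.
For "cabinet", step one produces "cccaaabbbiiinnneeettt"; step two turns that into "caaabbbiiinnneeettt".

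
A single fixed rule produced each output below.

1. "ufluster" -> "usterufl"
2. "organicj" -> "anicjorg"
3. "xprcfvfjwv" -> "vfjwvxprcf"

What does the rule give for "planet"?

lanetp

Each output is the input with this applied: move the last 2 characters to the front (rotate right by 2), then move the last 3 characters to the front (rotate right by 3).
Working it through for "planet": intermediate "etplan", final "lanetp".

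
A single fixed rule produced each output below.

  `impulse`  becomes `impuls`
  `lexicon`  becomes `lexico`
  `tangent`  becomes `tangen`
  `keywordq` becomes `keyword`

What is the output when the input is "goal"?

Rule — delete the last character.
Doing the same to "goal": "goa".

goa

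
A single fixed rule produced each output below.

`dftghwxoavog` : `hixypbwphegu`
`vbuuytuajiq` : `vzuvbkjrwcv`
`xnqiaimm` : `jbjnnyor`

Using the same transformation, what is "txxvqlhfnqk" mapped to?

The pattern: move the first 3 characters to the end (rotate left by 3), then shift every letter 1 place forward in the alphabet (wrapping around).
For "txxvqlhfnqk", step one produces "vqlhfnqktxx"; step two turns that into "wrmigorluyy".

wrmigorluyy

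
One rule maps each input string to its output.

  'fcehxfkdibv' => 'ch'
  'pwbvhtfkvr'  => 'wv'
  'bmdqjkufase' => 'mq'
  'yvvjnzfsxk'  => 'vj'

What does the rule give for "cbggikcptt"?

bg

Each output is the input with this applied: keep every other character starting from the second (positions 2nd, 4th, 6th, ...), then delete the last 3 characters.
"cbggikcptt" → "bgkpt" → "bg".
(Check on "pwbvhtfkvr": → "wvtkr" → "wv" ✓)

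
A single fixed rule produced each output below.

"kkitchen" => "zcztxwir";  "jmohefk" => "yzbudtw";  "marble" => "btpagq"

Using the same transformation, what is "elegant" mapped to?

Each output is the input with this applied: shift every letter 11 places backward in the alphabet (wrapping around), then take characters alternately from the front and the back (1st, last, 2nd, 2nd-last, ...).
Starting from "elegant": after the first operation, "tatvpci"; after the second, "tiactpv".

tiactpv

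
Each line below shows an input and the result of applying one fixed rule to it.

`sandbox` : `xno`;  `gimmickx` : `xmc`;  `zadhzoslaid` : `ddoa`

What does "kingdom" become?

Looking at the pairs, the operation is to move the last character to the front, then keep one character in every 3, starting at position 1 (positions 1st, 4th, 7th, ...).
"kingdom" → "mkingdo" → "mno".

mno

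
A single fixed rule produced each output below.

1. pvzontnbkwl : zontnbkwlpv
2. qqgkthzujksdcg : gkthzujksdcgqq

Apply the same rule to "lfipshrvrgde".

What's happening: move the first 2 characters to the end (rotate left by 2).
Applying that to "lfipshrvrgde" gives "ipshrvrgdelf".

ipshrvrgdelf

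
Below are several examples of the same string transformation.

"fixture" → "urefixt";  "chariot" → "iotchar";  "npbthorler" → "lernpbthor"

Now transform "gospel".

pelgos

In each case the input is transformed by: move the last 3 characters to the front (rotate right by 3).
Doing the same to "gospel": "pelgos".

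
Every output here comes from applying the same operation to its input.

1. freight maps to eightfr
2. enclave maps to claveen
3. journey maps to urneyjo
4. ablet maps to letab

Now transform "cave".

veca

Looking at the pairs, the operation is to move the first 2 characters to the end (rotate left by 2).
Doing the same to "cave": "veca".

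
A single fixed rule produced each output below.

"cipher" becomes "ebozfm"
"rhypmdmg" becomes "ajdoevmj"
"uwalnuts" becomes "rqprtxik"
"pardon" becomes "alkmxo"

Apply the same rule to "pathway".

What's happening: move the last 3 characters to the front (rotate right by 3), then shift every letter 3 places backward in the alphabet (wrapping around).
Applying both steps to "pathway": "waypath", then "txvmxqe".
(Check on "cipher": → "hercip" → "ebozfm" ✓)

txvmxqe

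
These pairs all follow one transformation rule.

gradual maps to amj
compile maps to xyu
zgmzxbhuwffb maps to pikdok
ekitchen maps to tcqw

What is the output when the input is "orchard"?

aqa

The transformation: shift every letter 9 places forward in the alphabet (wrapping around), then keep every other character starting from the second (positions 2nd, 4th, 6th, ...).
For "orchard", step one produces "xalqjam"; step two turns that into "aqa".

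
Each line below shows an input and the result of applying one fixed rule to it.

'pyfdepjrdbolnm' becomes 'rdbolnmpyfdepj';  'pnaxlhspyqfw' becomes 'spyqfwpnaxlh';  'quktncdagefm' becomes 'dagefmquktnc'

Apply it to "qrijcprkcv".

Rule — swap the front and back halves of the string.
So "qrijcprkcv" becomes "prkcvqrijc".

prkcvqrijc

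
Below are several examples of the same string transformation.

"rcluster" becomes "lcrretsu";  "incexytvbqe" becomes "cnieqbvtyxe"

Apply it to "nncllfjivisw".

cnnwsivijfll

In each case the input is transformed by: reverse the string, then move the last 3 characters to the front (rotate right by 3).
Doing the same to "nncllfjivisw": "cnnwsivijfll".
(Check on "rcluster": → "retsulcr" → "lcrretsu" ✓)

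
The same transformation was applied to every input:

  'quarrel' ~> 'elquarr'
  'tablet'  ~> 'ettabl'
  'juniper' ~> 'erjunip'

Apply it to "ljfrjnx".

nxljfrj

The rule is to move the last 2 characters to the front (rotate right by 2).
For "ljfrjnx" the result is "nxljfrj".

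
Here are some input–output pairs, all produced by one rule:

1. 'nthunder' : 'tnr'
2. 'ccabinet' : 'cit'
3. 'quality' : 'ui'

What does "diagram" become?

ir

Each output is the input with this applied: keep one character in every 3, starting at position 2 (positions 2nd, 5th, 8th, ...).
On "diagram" that produces "ir".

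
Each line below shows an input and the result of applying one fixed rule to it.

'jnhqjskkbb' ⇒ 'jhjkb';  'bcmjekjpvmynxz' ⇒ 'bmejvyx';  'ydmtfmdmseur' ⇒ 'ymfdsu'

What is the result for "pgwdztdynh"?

pwzdn

The rule is to keep every other character starting from the first (positions 1st, 3rd, 5th, ...).
"pgwdztdynh" → "pwzdn".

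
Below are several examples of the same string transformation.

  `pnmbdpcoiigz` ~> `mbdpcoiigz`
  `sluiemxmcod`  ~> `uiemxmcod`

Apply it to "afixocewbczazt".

The transformation: delete the first 2 characters.
Doing the same to "afixocewbczazt": "ixocewbczazt".

ixocewbczazt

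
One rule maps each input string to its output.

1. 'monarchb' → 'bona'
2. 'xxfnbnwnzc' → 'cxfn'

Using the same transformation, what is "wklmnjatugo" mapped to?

oklm

What's happening: swap the first and last characters, then keep only the first 4 characters.
On "wklmnjatugo": the first step gives "oklmnjatugw", and the second then gives "oklm".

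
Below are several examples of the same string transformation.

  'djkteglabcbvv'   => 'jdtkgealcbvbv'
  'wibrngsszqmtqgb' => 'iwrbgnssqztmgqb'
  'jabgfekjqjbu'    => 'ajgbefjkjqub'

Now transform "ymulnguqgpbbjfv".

What's happening: swap each adjacent pair of characters (1↔2, 3↔4, ...).
On "ymulnguqgpbbjfv" that produces "mylugnqupgbbfjv".

mylugnqupgbbfjv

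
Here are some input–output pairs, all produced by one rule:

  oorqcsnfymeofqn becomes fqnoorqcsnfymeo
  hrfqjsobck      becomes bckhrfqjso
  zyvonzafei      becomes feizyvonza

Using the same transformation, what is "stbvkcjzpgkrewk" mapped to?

In each case the input is transformed by: move the last 3 characters to the front (rotate right by 3).
So "stbvkcjzpgkrewk" becomes "ewkstbvkcjzpgkr".

ewkstbvkcjzpgkr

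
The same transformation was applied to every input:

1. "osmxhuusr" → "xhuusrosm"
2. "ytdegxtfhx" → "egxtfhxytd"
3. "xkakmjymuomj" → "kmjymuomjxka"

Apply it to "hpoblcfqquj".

Rule — move the first 3 characters to the end (rotate left by 3).
"hpoblcfqquj" → "blcfqqujhpo".

blcfqqujhpo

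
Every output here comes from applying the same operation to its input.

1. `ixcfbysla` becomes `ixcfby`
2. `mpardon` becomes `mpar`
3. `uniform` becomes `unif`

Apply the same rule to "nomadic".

noma

The pattern: delete the last 3 characters.
Doing the same to "nomadic": "noma".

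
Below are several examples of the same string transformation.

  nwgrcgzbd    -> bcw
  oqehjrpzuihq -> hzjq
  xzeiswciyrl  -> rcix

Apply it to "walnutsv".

snw

Each output is the input with this applied: reverse the string, then keep one character in every 3, starting at position 2 (positions 2nd, 5th, 8th, ...).
"walnutsv" → "vstunlaw" → "snw".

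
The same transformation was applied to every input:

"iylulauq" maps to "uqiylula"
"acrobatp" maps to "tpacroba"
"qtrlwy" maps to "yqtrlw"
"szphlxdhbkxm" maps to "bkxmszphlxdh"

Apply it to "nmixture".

Looking at the pairs, the operation is to swap the front and back halves of the string, then move the first 2 characters to the end (rotate left by 2).
Working it through for "nmixture": intermediate "turenmix", final "renmixtu".

renmixtu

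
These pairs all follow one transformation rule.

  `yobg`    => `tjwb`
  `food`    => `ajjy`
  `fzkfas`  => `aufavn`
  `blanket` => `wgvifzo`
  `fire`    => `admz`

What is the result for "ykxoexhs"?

tfsjzscn

The pattern: shift every letter 5 places backward in the alphabet (wrapping around).
For "ykxoexhs" the result is "tfsjzscn".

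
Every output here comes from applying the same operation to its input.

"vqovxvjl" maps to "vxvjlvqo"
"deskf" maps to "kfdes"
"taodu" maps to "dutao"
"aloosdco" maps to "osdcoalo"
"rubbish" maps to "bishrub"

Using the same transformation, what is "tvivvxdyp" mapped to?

Looking at the pairs, the operation is to move the first 3 characters to the end (rotate left by 3).
On "tvivvxdyp" that produces "vvxdyptvi".

vvxdyptvi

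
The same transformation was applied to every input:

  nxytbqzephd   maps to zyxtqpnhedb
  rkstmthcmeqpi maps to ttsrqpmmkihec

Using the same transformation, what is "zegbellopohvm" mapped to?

zvpoomllhgeeb

Each output is the input with this applied: sort the characters into reverse alphabetical order.
"zegbellopohvm" → "zvpoomllhgeeb".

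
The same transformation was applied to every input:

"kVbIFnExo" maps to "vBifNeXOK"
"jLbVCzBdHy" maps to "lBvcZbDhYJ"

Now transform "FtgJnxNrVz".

What's happening: move the first character to the end, then flip the case of every letter.
Working it through for "FtgJnxNrVz": intermediate "tgJnxNrVzF", final "TGjNXnRvZf".

TGjNXnRvZf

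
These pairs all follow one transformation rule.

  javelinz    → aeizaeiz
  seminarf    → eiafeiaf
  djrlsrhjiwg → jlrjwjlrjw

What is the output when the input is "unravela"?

naeanaea

Rule — keep every other character starting from the second (positions 2nd, 4th, 6th, ...), then write the whole string twice.
Doing the same to "unravela": "naeanaea".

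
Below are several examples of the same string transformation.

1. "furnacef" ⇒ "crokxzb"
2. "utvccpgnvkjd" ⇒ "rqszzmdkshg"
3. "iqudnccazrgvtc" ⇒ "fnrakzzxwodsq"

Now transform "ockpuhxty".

The pattern: shift every letter 3 places backward in the alphabet (wrapping around), then delete the last character.
Working it through for "ockpuhxty": intermediate "lzhmreuqv", final "lzhmreuq".

lzhmreuq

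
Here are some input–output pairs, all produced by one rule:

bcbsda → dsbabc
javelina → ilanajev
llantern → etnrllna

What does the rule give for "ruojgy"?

The pattern: swap the front and back halves of the string, then swap each adjacent pair of characters (1↔2, 3↔4, ...).
"ruojgy" → "jgyruo" → "gjryou".
(Check on "llantern": → "ternllan" → "etnrllna" ✓)

gjryou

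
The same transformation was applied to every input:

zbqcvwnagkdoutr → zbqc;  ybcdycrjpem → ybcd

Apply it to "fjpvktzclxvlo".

The rule is to keep only the first 4 characters.
On "fjpvktzclxvlo" that produces "fjpv".

fjpv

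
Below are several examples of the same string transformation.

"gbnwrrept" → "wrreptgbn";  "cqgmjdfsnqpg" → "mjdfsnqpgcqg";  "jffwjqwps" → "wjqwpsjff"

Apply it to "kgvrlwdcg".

rlwdcgkgv

Rule — move the first 3 characters to the end (rotate left by 3).
For "kgvrlwdcg" the result is "rlwdcgkgv".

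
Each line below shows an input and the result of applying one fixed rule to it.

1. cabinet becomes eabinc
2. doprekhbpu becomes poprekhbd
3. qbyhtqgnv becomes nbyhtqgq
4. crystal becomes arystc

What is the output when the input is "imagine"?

nmagii

The transformation: delete the last character, then swap the first and last characters.
"imagine" → "imagin" → "nmagii".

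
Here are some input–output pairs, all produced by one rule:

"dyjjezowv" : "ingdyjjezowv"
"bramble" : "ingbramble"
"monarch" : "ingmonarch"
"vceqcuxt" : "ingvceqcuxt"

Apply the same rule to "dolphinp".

ingdolphinp

The rule is to prepend "ing".
"dolphinp" → "ingdolphinp".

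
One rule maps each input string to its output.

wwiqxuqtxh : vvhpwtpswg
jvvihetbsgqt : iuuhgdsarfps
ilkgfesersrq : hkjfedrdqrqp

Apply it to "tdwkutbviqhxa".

scvjtsauhpgwz

Each output is the input with this applied: shift every letter 1 place backward in the alphabet (wrapping around).
For "tdwkutbviqhxa" the result is "scvjtsauhpgwz".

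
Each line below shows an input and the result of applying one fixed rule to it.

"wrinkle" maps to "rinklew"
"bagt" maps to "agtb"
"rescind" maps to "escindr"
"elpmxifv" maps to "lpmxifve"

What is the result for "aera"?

Each output is the input with this applied: move the first character to the end.
Applying that to "aera" gives "eraa".

eraa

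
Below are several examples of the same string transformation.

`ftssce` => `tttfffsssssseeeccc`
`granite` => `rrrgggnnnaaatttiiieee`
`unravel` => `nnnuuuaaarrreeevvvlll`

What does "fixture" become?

What's happening: swap each adjacent pair of characters (1↔2, 3↔4, ...), then repeat every character 3 times.
"fixture" → "iftxrue" → "iiiffftttxxxrrruuueee".
(Check on "unravel": → "nuarevl" → "nnnuuuaaarrreeevvvlll" ✓)

iiiffftttxxxrrruuueee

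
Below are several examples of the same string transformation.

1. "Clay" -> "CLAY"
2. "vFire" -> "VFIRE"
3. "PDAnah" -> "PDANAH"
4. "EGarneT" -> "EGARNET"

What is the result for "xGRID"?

In each case the input is transformed by: convert every letter to uppercase.
So "xGRID" becomes "XGRID".

XGRID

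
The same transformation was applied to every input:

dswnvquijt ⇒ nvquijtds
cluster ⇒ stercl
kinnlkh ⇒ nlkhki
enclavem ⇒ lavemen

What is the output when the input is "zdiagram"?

What's happening: move the first 2 characters to the end (rotate left by 2), then delete the first character.
Working it through for "zdiagram": intermediate "iagramzd", final "agramzd".

agramzd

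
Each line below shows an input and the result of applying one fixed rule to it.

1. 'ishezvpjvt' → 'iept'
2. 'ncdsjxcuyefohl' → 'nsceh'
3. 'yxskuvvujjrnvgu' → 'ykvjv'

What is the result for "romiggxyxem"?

rixe

Each output is the input with this applied: keep one character in every 3, starting at position 1 (positions 1st, 4th, 7th, ...).
For "romiggxyxem" the result is "rixe".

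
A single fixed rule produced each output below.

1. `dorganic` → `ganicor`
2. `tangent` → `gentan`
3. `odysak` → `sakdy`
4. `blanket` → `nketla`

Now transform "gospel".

pelos

What's happening: delete the first character, then move the first 2 characters to the end (rotate left by 2).
Applying both steps to "gospel": "ospel", then "pelos".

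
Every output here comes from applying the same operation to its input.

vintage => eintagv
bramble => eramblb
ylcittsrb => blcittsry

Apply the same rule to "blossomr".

Looking at the pairs, the operation is to swap the first and last characters.
Doing the same to "blossomr": "rlossomb".

rlossomb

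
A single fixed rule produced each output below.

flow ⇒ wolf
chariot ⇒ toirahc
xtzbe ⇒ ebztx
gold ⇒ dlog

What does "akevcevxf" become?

fxvecveka

Each output is the input with this applied: reverse the string.
So "akevcevxf" becomes "fxvecveka".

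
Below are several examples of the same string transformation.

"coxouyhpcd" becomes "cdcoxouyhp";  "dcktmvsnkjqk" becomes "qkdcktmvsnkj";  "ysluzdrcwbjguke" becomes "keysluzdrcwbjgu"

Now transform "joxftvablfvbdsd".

Rule — move the last 2 characters to the front (rotate right by 2).
Applying that to "joxftvablfvbdsd" gives "sdjoxftvablfvbd".

sdjoxftvablfvbd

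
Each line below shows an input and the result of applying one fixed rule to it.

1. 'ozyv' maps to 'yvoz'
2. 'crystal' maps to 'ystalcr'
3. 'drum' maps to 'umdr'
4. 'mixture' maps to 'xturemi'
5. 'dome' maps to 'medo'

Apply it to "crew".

ewcr

Each output is the input with this applied: move the first 2 characters to the end (rotate left by 2).
On "crew" that produces "ewcr".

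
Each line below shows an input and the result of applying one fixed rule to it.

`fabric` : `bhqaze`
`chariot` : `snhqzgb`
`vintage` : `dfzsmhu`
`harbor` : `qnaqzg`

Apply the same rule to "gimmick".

jbhllhf

What's happening: reverse the string, then shift every letter 1 place backward in the alphabet (wrapping around).
On "gimmick": the first step gives "kcimmig", and the second then gives "jbhllhf".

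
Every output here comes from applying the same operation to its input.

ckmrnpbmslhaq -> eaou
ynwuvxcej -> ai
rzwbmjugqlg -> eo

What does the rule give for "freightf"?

eu

In each case the input is transformed by: shift every letter 13 places forward in the alphabet (wrapping around) — i.e. ROT13, then keep only the vowels.
Starting from "freightf": after the first operation, "servtugs"; after the second, "eu".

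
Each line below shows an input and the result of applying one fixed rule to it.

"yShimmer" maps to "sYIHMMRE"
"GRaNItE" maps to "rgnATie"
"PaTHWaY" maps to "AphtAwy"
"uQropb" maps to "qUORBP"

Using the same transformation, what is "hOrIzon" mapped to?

oHiROZN

Rule — flip the case of every letter, then swap each adjacent pair of characters (1↔2, 3↔4, ...).
Applying both steps to "hOrIzon": "HoRiZON", then "oHiROZN".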